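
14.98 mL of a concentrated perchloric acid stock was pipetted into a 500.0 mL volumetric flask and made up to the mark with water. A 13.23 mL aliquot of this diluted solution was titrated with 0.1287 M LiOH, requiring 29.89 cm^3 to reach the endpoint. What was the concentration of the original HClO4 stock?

n(LiOH) = 0.1287 x 0.02989 = 0.003847 mol.
n(HClO4) in the aliquot = 0.003847 mol.
[diluted HClO4] = 0.003847 / 0.01323 = 0.2908 M.
Dilution factor = 500.0/14.98 = 33.38, so [stock] = 0.2908 x 33.38 = 9.71 M.

9.71 M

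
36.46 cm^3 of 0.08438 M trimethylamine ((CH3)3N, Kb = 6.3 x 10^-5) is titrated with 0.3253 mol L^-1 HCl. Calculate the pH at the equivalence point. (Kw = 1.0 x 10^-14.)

5.49

n((CH3)3N) = 0.08438 x 0.03646 = 0.003076 mol; V(HCl) at equivalence = 0.003076/0.3253 = 0.009457 L.
At equivalence the base is fully converted to (CH3)3NH+; total volume = 0.04592 L, so [(CH3)3NH+] = 0.003076/0.04592 = 0.06700 M.
Ka((CH3)3NH+) = Kw/Kb = 1.0e-14 / 6.3 x 10^-5 = 1.59e-10.
[H^+] = sqrt(Ka x [(CH3)3NH+]) = sqrt(1.59e-10 x 0.06700) = 3.26e-6 M.
pH = -log(3.26e-6) = 5.49.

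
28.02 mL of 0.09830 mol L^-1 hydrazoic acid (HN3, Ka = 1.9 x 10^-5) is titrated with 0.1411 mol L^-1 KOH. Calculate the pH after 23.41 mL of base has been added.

12.03

n(acid) = 0.09830 x 0.02802 = 0.002754 mol; n(KOH) added = 0.1411 x 0.02341 = 0.003303 mol.
Base is in excess by 0.003303 - 0.002754 = 0.0005488 mol in a total volume of 0.05143 L.
[OH^-] = 0.0005488/0.05143 = 0.01067 M, so pOH = 1.97 and pH = 14.00 - 1.97 = 12.03.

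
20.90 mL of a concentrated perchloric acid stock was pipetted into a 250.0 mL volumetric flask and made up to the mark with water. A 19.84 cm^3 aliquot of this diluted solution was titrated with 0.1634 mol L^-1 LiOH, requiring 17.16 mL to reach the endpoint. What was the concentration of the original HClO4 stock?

1.69 M

n(LiOH) = 0.1634 x 0.01716 = 0.002804 mol.
n(HClO4) in the aliquot = 0.002804 mol.
[diluted HClO4] = 0.002804 / 0.01984 = 0.1413 M.
Dilution factor = 250.0/20.90 = 11.96, so [stock] = 0.1413 x 11.96 = 1.69 M.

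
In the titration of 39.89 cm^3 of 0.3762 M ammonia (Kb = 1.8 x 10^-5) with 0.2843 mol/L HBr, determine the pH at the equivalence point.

n(NH3) = 0.3762 x 0.03989 = 0.01501 mol; V(HBr) at equivalence = 0.01501/0.2843 = 0.05278 L.
At equivalence the base is fully converted to NH4+; total volume = 0.09267 L, so [NH4+] = 0.01501/0.09267 = 0.1619 M.
Ka(NH4+) = Kw/Kb = 1.0e-14 / 1.8 x 10^-5 = 5.56e-10.
[H^+] = sqrt(Ka x [NH4+]) = sqrt(5.56e-10 x 0.1619) = 9.48e-6 M.
pH = -log(9.48e-6) = 5.02.

5.02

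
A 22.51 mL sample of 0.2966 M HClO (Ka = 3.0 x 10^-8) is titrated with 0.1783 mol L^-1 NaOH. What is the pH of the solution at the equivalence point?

10.28

n(HClO) = 0.2966 x 0.02251 = 0.006676 mol; V(NaOH) at equivalence = 0.006676/0.1783 = 0.03745 L.
At equivalence all the acid is converted to ClO-; total volume = 0.02251 + 0.03745 = 0.05996 L, so [ClO-] = 0.006676/0.05996 = 0.1114 M.
Kb = Kw/Ka = 1.0e-14 / 3.0 x 10^-8 = 3.33e-7.
[OH^-] = sqrt(Kb x [ClO-]) = sqrt(3.33e-7 x 0.1114) = 0.000193 M.
pOH = 3.72, so pH = 14.00 - 3.72 = 10.28.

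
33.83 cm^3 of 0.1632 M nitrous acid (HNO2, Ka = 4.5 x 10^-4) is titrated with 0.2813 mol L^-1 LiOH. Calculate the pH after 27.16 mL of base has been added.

n(acid) = 0.1632 x 0.03383 = 0.005521 mol; n(LiOH) added = 0.2813 x 0.02716 = 0.007640 mol.
Base is in excess by 0.007640 - 0.005521 = 0.002119 mol in a total volume of 0.06099 L.
[OH^-] = 0.002119/0.06099 = 0.03474 M, so pOH = 1.46 and pH = 14.00 - 1.46 = 12.54.

12.54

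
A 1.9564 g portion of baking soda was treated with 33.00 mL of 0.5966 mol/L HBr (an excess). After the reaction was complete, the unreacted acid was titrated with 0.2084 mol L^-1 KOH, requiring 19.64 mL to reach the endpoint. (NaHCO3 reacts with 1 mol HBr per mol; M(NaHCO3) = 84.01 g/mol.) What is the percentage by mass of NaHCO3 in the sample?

Total n(HBr) added = 0.5966 x 0.03300 = 0.01969 mol.
n(KOH) used = 0.2084 x 0.01964 = 0.004093 mol, which equals the excess n(HBr).
So n(HBr) consumed by the sample = 0.01969 - 0.004093 = 0.01559 mol.
n(NaHCO3) = 0.01559 / 1 = 0.01559 mol.
mass NaHCO3 = 0.01559 x 84.01 = 1.310 g, so %NaHCO3 = 1.310/1.9564 x 100 = 67.0%.

67.0%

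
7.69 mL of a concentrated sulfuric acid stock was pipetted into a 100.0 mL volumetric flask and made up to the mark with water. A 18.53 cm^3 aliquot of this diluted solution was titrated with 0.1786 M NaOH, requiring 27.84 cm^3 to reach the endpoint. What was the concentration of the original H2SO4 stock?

n(NaOH) = 0.1786 x 0.02784 = 0.004972 mol.
n(H2SO4) in the aliquot = 0.004972 x 1/2 = 0.002486 mol.
[diluted H2SO4] = 0.002486 / 0.01853 = 0.1342 M.
Dilution factor = 100.0/7.690 = 13.00, so [stock] = 0.1342 x 13.00 = 1.74 M.

1.74 M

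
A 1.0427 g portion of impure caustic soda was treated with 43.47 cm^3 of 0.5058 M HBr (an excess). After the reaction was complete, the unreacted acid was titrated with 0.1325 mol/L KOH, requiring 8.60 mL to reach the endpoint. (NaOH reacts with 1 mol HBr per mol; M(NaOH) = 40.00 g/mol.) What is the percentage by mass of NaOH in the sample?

Total n(HBr) added = 0.5058 x 0.04347 = 0.02199 mol.
n(KOH) used = 0.1325 x 0.008600 = 0.001139 mol, which equals the excess n(HBr).
So n(HBr) consumed by the sample = 0.02199 - 0.001139 = 0.02085 mol.
n(NaOH) = 0.02085 / 1 = 0.02085 mol.
mass NaOH = 0.02085 x 40.00 = 0.8339 g, so %NaOH = 0.8339/1.0427 x 100 = 80.0%.

80.0%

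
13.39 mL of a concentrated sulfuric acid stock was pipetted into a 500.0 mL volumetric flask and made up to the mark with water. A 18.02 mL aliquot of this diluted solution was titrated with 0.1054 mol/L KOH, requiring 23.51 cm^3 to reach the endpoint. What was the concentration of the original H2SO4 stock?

n(KOH) = 0.1054 x 0.02351 = 0.002478 mol.
n(H2SO4) in the aliquot = 0.002478 x 1/2 = 0.001239 mol.
[diluted H2SO4] = 0.001239 / 0.01802 = 0.06876 M.
Dilution factor = 500.0/13.39 = 37.34, so [stock] = 0.06876 x 37.34 = 2.57 M.

2.57 M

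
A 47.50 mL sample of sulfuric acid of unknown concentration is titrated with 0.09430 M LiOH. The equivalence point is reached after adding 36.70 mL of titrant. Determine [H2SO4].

0.0364 M

n(LiOH) delivered = 0.09430 x 0.03670 = 0.003461 mol.
The reaction is 1 H2SO4 + 2 LiOH, so n(H2SO4) = 0.003461 x 1/2 = 0.001730 mol.
[H2SO4] = 0.001730 mol / 0.04750 L = 0.0364 M.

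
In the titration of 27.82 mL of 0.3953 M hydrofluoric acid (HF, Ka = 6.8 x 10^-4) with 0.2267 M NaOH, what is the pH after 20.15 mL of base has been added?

3.02

Initial n(HF) = 0.3953 x 0.02782 = 0.01100 mol.
n(NaOH) added = 0.2267 x 0.02015 = 0.004568 mol, converting that many moles of HF to F-.
Remaining n(HF) = 0.006429 mol; n(F-) = 0.004568 mol.
By Henderson-Hasselbalch, pH = pKa + log([A^-]/[HA]) = 3.17 + log(0.004568/0.006429) = 3.17 + (-0.15) = 3.02.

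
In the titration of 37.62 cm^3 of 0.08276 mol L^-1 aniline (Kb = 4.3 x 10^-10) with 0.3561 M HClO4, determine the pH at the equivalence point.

2.90

n(C6H5NH2) = 0.08276 x 0.03762 = 0.003113 mol; V(HClO4) at equivalence = 0.003113/0.3561 = 0.008743 L.
At equivalence the base is fully converted to C6H5NH3+; total volume = 0.04636 L, so [C6H5NH3+] = 0.003113/0.04636 = 0.06715 M.
Ka(C6H5NH3+) = Kw/Kb = 1.0e-14 / 4.3 x 10^-10 = 2.33e-5.
[H^+] = sqrt(Ka x [C6H5NH3+]) = sqrt(2.33e-5 x 0.06715) = 0.00125 M.
pH = -log(0.00125) = 2.90.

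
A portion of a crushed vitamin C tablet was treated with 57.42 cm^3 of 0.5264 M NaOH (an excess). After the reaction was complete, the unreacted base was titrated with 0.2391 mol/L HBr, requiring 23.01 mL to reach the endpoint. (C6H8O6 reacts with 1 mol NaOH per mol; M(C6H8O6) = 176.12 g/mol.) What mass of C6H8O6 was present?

Total n(NaOH) added = 0.5264 x 0.05742 = 0.03023 mol.
n(HBr) used = 0.2391 x 0.02301 = 0.005502 mol, which equals the excess n(NaOH).
So n(NaOH) consumed by the sample = 0.03023 - 0.005502 = 0.02472 mol.
n(C6H8O6) = 0.02472 / 1 = 0.02472 mol.
mass = 0.02472 mol x 176.12 g/mol = 4.35 g.

4.35 g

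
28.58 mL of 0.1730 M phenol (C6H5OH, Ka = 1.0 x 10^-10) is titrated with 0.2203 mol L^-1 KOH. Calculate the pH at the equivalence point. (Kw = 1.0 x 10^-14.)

n(C6H5OH) = 0.1730 x 0.02858 = 0.004944 mol; V(KOH) at equivalence = 0.004944/0.2203 = 0.02244 L.
At equivalence all the acid is converted to C6H5O-; total volume = 0.02858 + 0.02244 = 0.05102 L, so [C6H5O-] = 0.004944/0.05102 = 0.09690 M.
Kb = Kw/Ka = 1.0e-14 / 1.0 x 10^-10 = 0.000100.
[OH^-] = sqrt(Kb x [C6H5O-]) = sqrt(0.000100 x 0.09690) = 0.00311 M.
pOH = 2.51, so pH = 14.00 - 2.51 = 11.49.

11.49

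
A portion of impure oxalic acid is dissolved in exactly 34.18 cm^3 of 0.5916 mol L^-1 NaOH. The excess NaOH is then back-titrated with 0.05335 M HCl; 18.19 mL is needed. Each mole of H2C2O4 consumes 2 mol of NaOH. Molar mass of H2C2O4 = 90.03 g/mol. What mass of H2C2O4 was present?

Total n(NaOH) added = 0.5916 x 0.03418 = 0.02022 mol.
n(HCl) used = 0.05335 x 0.01819 = 0.0009704 mol, which equals the excess n(NaOH).
So n(NaOH) consumed by the sample = 0.02022 - 0.0009704 = 0.01925 mol.
n(H2C2O4) = 0.01925 / 2 = 0.009625 mol.
mass = 0.009625 mol x 90.03 g/mol = 0.867 g.

0.867 g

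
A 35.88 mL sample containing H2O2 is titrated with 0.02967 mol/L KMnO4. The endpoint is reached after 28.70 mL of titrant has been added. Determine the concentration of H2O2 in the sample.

0.0593 M

n(KMnO4) = 0.02967 x 0.02870 = 0.0008515 mol.
From the balanced equation, 2 mol KMnO4 reacts with 5 mol H2O2, so n(H2O2) = 0.0008515 x 5/2 = 0.002129 mol.
[H2O2] = 0.002129 / 0.03588 L = 0.0593 M.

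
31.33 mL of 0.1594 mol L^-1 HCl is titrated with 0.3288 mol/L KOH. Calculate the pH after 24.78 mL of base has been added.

12.75

n(acid) = 0.1594 x 0.03133 = 0.004994 mol; n(KOH) added = 0.3288 x 0.02478 = 0.008148 mol.
Base is in excess by 0.008148 - 0.004994 = 0.003154 mol in a total volume of 0.05611 L.
[OH^-] = 0.003154/0.05611 = 0.05620 M, so pOH = 1.25 and pH = 14.00 - 1.25 = 12.75.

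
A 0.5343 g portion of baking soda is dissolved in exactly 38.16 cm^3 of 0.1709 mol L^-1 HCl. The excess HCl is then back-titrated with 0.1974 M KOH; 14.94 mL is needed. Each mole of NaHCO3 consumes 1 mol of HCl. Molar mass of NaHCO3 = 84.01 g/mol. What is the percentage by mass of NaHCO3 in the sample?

56.2%

Total n(HCl) added = 0.1709 x 0.03816 = 0.006522 mol.
n(KOH) used = 0.1974 x 0.01494 = 0.002949 mol, which equals the excess n(HCl).
So n(HCl) consumed by the sample = 0.006522 - 0.002949 = 0.003572 mol.
n(NaHCO3) = 0.003572 / 1 = 0.003572 mol.
mass NaHCO3 = 0.003572 x 84.01 = 0.3001 g, so %NaHCO3 = 0.3001/0.5343 x 100 = 56.2%.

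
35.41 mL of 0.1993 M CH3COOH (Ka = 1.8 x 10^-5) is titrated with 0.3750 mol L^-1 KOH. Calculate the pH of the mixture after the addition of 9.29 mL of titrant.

Initial n(CH3COOH) = 0.1993 x 0.03541 = 0.007057 mol.
n(KOH) added = 0.3750 x 0.009290 = 0.003484 mol, converting that many moles of CH3COOH to CH3COO-.
Remaining n(CH3COOH) = 0.003573 mol; n(CH3COO-) = 0.003484 mol.
By Henderson-Hasselbalch, pH = pKa + log([A^-]/[HA]) = 4.74 + log(0.003484/0.003573) = 4.74 + (-0.01) = 4.73.

4.73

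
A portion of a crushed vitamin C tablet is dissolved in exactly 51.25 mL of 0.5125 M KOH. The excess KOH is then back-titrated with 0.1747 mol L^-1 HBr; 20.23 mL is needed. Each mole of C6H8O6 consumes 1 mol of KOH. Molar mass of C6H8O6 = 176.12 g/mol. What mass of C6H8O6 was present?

4.00 g

Total n(KOH) added = 0.5125 x 0.05125 = 0.02627 mol.
n(HBr) used = 0.1747 x 0.02023 = 0.003534 mol, which equals the excess n(KOH).
So n(KOH) consumed by the sample = 0.02627 - 0.003534 = 0.02273 mol.
n(C6H8O6) = 0.02273 / 1 = 0.02273 mol.
mass = 0.02273 mol x 176.12 g/mol = 4.00 g.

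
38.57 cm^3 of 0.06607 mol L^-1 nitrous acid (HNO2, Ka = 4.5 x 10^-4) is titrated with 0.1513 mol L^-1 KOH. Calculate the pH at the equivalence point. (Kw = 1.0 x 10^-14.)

n(HNO2) = 0.06607 x 0.03857 = 0.002548 mol; V(KOH) at equivalence = 0.002548/0.1513 = 0.01684 L.
At equivalence all the acid is converted to NO2-; total volume = 0.03857 + 0.01684 = 0.05541 L, so [NO2-] = 0.002548/0.05541 = 0.04599 M.
Kb = Kw/Ka = 1.0e-14 / 4.5 x 10^-4 = 2.22e-11.
[OH^-] = sqrt(Kb x [NO2-]) = sqrt(2.22e-11 x 0.04599) = 1.01e-6 M.
pOH = 6.00, so pH = 14.00 - 6.00 = 8.00.

8.00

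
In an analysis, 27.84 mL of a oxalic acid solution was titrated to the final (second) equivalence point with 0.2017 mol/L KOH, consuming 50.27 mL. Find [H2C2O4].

n(KOH) = 0.2017 x 0.05027 = 0.01014 mol.
At the final (second) equivalence point, 2 mol OH^- react per mol H2C2O4, so n(H2C2O4) = 0.01014 / 2 = 0.005070 mol.
[H2C2O4] = 0.005070 / 0.02784 L = 0.182 M.

0.182 M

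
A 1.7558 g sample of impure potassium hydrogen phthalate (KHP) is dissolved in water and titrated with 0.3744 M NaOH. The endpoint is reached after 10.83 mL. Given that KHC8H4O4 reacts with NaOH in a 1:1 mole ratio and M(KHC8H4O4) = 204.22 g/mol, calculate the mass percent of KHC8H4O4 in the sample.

47.2%

n(NaOH) = 0.3744 x 0.01083 = 0.004055 mol.
n(KHC8H4O4) = 0.004055 / 1 = 0.004055 mol.
mass of KHC8H4O4 = 0.004055 x 204.22 = 0.8281 g.
% purity = 0.8281 / 1.7558 x 100 = 47.2%.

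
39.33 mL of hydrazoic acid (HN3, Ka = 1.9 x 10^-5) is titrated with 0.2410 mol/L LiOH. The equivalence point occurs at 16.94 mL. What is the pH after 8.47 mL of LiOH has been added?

8.47 mL is exactly half the equivalence volume (16.94/2), i.e. the half-equivalence point.
There, n(HA) = n(A^-), so pH = pKa = -log(1.9 x 10^-5) = 4.72.

4.72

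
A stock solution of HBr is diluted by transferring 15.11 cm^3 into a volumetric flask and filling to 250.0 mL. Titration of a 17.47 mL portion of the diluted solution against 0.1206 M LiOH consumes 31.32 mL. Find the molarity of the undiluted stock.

3.58 M

n(LiOH) = 0.1206 x 0.03132 = 0.003777 mol.
n(HBr) in the aliquot = 0.003777 mol.
[diluted HBr] = 0.003777 / 0.01747 = 0.2162 M.
Dilution factor = 250.0/15.11 = 16.55, so [stock] = 0.2162 x 16.55 = 3.58 M.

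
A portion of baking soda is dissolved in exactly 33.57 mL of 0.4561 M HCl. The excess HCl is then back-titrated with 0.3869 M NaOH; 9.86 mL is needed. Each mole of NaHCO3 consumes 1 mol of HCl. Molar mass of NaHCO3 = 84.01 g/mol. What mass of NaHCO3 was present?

0.966 g

Total n(HCl) added = 0.4561 x 0.03357 = 0.01531 mol.
n(NaOH) used = 0.3869 x 0.009860 = 0.003815 mol, which equals the excess n(HCl).
So n(HCl) consumed by the sample = 0.01531 - 0.003815 = 0.01150 mol.
n(NaHCO3) = 0.01150 / 1 = 0.01150 mol.
mass = 0.01150 mol x 84.01 g/mol = 0.966 g.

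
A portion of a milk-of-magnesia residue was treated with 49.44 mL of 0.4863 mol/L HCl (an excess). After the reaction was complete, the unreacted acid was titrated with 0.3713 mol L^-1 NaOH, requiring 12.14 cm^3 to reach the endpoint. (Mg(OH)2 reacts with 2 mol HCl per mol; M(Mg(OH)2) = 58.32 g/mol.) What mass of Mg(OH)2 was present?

Total n(HCl) added = 0.4863 x 0.04944 = 0.02404 mol.
n(NaOH) used = 0.3713 x 0.01214 = 0.004508 mol, which equals the excess n(HCl).
So n(HCl) consumed by the sample = 0.02404 - 0.004508 = 0.01954 mol.
n(Mg(OH)2) = 0.01954 / 2 = 0.009768 mol.
mass = 0.009768 mol x 58.32 g/mol = 0.570 g.

0.570 g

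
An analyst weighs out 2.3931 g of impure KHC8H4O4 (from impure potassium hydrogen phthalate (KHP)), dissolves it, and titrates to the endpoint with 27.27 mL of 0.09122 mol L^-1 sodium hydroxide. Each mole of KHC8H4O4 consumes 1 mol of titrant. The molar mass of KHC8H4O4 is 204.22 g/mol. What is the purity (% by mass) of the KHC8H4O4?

21.2%

n(NaOH) = 0.09122 x 0.02727 = 0.002488 mol.
n(KHC8H4O4) = 0.002488 / 1 = 0.002488 mol.
mass of KHC8H4O4 = 0.002488 x 204.22 = 0.5080 g.
% purity = 0.5080 / 2.3931 x 100 = 21.2%.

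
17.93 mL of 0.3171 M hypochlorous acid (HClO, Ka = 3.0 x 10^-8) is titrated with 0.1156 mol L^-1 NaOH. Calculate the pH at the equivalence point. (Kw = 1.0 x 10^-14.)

n(HClO) = 0.3171 x 0.01793 = 0.005686 mol; V(NaOH) at equivalence = 0.005686/0.1156 = 0.04918 L.
At equivalence all the acid is converted to ClO-; total volume = 0.01793 + 0.04918 = 0.06711 L, so [ClO-] = 0.005686/0.06711 = 0.08472 M.
Kb = Kw/Ka = 1.0e-14 / 3.0 x 10^-8 = 3.33e-7.
[OH^-] = sqrt(Kb x [ClO-]) = sqrt(3.33e-7 x 0.08472) = 0.000168 M.
pOH = 3.77, so pH = 14.00 - 3.77 = 10.23.

10.23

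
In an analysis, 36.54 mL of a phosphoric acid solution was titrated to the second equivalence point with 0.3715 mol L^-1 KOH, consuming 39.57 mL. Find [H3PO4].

0.201 M

n(KOH) = 0.3715 x 0.03957 = 0.01470 mol.
At the second equivalence point, 2 mol OH^- react per mol H3PO4, so n(H3PO4) = 0.01470 / 2 = 0.007350 mol.
[H3PO4] = 0.007350 / 0.03654 L = 0.201 M.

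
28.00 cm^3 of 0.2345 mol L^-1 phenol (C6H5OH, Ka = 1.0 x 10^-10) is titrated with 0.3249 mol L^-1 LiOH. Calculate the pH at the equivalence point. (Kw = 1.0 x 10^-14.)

11.57

n(C6H5OH) = 0.2345 x 0.02800 = 0.006566 mol; V(LiOH) at equivalence = 0.006566/0.3249 = 0.02021 L.
At equivalence all the acid is converted to C6H5O-; total volume = 0.02800 + 0.02021 = 0.04821 L, so [C6H5O-] = 0.006566/0.04821 = 0.1362 M.
Kb = Kw/Ka = 1.0e-14 / 1.0 x 10^-10 = 0.000100.
[OH^-] = sqrt(Kb x [C6H5O-]) = sqrt(0.000100 x 0.1362) = 0.00369 M.
pOH = 2.43, so pH = 14.00 - 2.43 = 11.57.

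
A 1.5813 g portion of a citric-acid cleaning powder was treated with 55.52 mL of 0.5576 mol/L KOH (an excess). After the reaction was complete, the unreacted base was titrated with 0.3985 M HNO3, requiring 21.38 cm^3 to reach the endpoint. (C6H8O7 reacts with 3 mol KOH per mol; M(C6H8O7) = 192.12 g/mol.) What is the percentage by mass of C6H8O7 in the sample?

90.9%

Total n(KOH) added = 0.5576 x 0.05552 = 0.03096 mol.
n(HNO3) used = 0.3985 x 0.02138 = 0.008520 mol, which equals the excess n(KOH).
So n(KOH) consumed by the sample = 0.03096 - 0.008520 = 0.02244 mol.
n(C6H8O7) = 0.02244 / 3 = 0.007479 mol.
mass C6H8O7 = 0.007479 x 192.12 = 1.437 g, so %C6H8O7 = 1.437/1.5813 x 100 = 90.9%.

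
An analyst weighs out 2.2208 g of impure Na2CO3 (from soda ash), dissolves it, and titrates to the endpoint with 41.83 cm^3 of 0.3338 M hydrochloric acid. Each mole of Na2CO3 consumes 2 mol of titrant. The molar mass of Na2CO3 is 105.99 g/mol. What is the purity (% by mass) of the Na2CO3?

33.3%

n(HCl) = 0.3338 x 0.04183 = 0.01396 mol.
n(Na2CO3) = 0.01396 / 2 = 0.006981 mol.
mass of Na2CO3 = 0.006981 x 105.99 = 0.7400 g.
% purity = 0.7400 / 2.2208 x 100 = 33.3%.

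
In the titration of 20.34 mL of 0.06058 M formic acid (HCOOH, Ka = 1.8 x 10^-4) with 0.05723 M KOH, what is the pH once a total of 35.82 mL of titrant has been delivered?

n(acid) = 0.06058 x 0.02034 = 0.001232 mol; n(KOH) added = 0.05723 x 0.03582 = 0.002050 mol.
Base is in excess by 0.002050 - 0.001232 = 0.0008178 mol in a total volume of 0.05616 L.
[OH^-] = 0.0008178/0.05616 = 0.01456 M, so pOH = 1.84 and pH = 14.00 - 1.84 = 12.16.

12.16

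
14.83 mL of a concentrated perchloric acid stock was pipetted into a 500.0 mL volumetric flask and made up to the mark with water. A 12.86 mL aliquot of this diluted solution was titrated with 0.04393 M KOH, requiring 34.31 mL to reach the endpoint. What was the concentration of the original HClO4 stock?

n(KOH) = 0.04393 x 0.03431 = 0.001507 mol.
n(HClO4) in the aliquot = 0.001507 mol.
[diluted HClO4] = 0.001507 / 0.01286 = 0.1172 M.
Dilution factor = 500.0/14.83 = 33.72, so [stock] = 0.1172 x 33.72 = 3.95 M.

3.95 M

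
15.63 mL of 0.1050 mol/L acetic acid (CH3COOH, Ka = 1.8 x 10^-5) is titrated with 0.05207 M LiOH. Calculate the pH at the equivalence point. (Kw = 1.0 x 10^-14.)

8.64

n(CH3COOH) = 0.1050 x 0.01563 = 0.001641 mol; V(LiOH) at equivalence = 0.001641/0.05207 = 0.03152 L.
At equivalence all the acid is converted to CH3COO-; total volume = 0.01563 + 0.03152 = 0.04715 L, so [CH3COO-] = 0.001641/0.04715 = 0.03481 M.
Kb = Kw/Ka = 1.0e-14 / 1.8 x 10^-5 = 5.56e-10.
[OH^-] = sqrt(Kb x [CH3COO-]) = sqrt(5.56e-10 x 0.03481) = 4.40e-6 M.
pOH = 5.36, so pH = 14.00 - 5.36 = 8.64.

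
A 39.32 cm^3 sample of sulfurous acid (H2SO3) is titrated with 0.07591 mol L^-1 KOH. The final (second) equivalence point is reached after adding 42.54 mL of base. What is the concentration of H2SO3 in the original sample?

0.0411 M

n(KOH) = 0.07591 x 0.04254 = 0.003229 mol.
At the final (second) equivalence point, 2 mol OH^- react per mol H2SO3, so n(H2SO3) = 0.003229 / 2 = 0.001615 mol.
[H2SO3] = 0.001615 / 0.03932 L = 0.0411 M.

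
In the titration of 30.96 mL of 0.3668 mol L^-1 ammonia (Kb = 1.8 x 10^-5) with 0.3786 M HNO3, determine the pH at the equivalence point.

n(NH3) = 0.3668 x 0.03096 = 0.01136 mol; V(HNO3) at equivalence = 0.01136/0.3786 = 0.03000 L.
At equivalence the base is fully converted to NH4+; total volume = 0.06096 L, so [NH4+] = 0.01136/0.06096 = 0.1863 M.
Ka(NH4+) = Kw/Kb = 1.0e-14 / 1.8 x 10^-5 = 5.56e-10.
[H^+] = sqrt(Ka x [NH4+]) = sqrt(5.56e-10 x 0.1863) = 1.02e-5 M.
pH = -log(1.02e-5) = 4.99.

4.99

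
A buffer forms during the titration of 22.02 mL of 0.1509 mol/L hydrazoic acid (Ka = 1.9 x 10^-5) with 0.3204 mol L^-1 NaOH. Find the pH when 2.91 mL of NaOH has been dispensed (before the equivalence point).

Initial n(HN3) = 0.1509 x 0.02202 = 0.003323 mol.
n(NaOH) added = 0.3204 x 0.002910 = 0.0009324 mol, converting that many moles of HN3 to N3-.
Remaining n(HN3) = 0.002390 mol; n(N3-) = 0.0009324 mol.
By Henderson-Hasselbalch, pH = pKa + log([A^-]/[HA]) = 4.72 + log(0.0009324/0.002390) = 4.72 + (-0.41) = 4.31.

4.31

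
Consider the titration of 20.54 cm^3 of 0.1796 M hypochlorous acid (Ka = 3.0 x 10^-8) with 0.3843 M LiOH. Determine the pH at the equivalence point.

n(HClO) = 0.1796 x 0.02054 = 0.003689 mol; V(LiOH) at equivalence = 0.003689/0.3843 = 0.009599 L.
At equivalence all the acid is converted to ClO-; total volume = 0.02054 + 0.009599 = 0.03014 L, so [ClO-] = 0.003689/0.03014 = 0.1224 M.
Kb = Kw/Ka = 1.0e-14 / 3.0 x 10^-8 = 3.33e-7.
[OH^-] = sqrt(Kb x [ClO-]) = sqrt(3.33e-7 x 0.1224) = 0.000202 M.
pOH = 3.69, so pH = 14.00 - 3.69 = 10.31.

10.31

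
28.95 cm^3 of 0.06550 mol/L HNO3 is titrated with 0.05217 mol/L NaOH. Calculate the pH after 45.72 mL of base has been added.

n(acid) = 0.06550 x 0.02895 = 0.001896 mol; n(NaOH) added = 0.05217 x 0.04572 = 0.002385 mol.
Base is in excess by 0.002385 - 0.001896 = 0.0004890 mol in a total volume of 0.07467 L.
[OH^-] = 0.0004890/0.07467 = 0.006549 M, so pOH = 2.18 and pH = 14.00 - 2.18 = 11.82.

11.82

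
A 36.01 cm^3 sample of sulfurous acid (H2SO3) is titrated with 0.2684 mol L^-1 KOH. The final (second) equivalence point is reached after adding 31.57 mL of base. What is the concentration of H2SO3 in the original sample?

0.118 M

n(KOH) = 0.2684 x 0.03157 = 0.008473 mol.
At the final (second) equivalence point, 2 mol OH^- react per mol H2SO3, so n(H2SO3) = 0.008473 / 2 = 0.004237 mol.
[H2SO3] = 0.004237 / 0.03601 L = 0.118 M.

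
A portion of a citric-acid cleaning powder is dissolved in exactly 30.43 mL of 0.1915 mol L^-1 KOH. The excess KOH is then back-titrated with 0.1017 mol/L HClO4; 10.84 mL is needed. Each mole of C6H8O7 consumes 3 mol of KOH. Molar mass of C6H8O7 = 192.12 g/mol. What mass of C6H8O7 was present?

Total n(KOH) added = 0.1915 x 0.03043 = 0.005827 mol.
n(HClO4) used = 0.1017 x 0.01084 = 0.001102 mol, which equals the excess n(KOH).
So n(KOH) consumed by the sample = 0.005827 - 0.001102 = 0.004725 mol.
n(C6H8O7) = 0.004725 / 3 = 0.001575 mol.
mass = 0.001575 mol x 192.12 g/mol = 0.303 g.

0.303 g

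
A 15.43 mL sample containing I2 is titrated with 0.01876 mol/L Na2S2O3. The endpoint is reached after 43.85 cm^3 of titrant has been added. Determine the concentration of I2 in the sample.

0.0267 M

n(Na2S2O3) = 0.01876 x 0.04385 = 0.0008226 mol.
From the balanced equation, 2 mol Na2S2O3 reacts with 1 mol I2, so n(I2) = 0.0008226 x 1/2 = 0.0004113 mol.
[I2] = 0.0004113 / 0.01543 L = 0.0267 M.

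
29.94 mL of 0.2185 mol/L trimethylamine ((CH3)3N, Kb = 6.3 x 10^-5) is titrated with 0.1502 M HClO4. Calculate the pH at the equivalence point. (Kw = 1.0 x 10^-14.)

5.42

n((CH3)3N) = 0.2185 x 0.02994 = 0.006542 mol; V(HClO4) at equivalence = 0.006542/0.1502 = 0.04355 L.
At equivalence the base is fully converted to (CH3)3NH+; total volume = 0.07349 L, so [(CH3)3NH+] = 0.006542/0.07349 = 0.08901 M.
Ka((CH3)3NH+) = Kw/Kb = 1.0e-14 / 6.3 x 10^-5 = 1.59e-10.
[H^+] = sqrt(Ka x [(CH3)3NH+]) = sqrt(1.59e-10 x 0.08901) = 3.76e-6 M.
pH = -log(3.76e-6) = 5.42.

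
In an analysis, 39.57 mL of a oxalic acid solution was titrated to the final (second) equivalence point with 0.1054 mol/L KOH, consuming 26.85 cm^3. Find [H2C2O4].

0.0358 M

n(KOH) = 0.1054 x 0.02685 = 0.002830 mol.
At the final (second) equivalence point, 2 mol OH^- react per mol H2C2O4, so n(H2C2O4) = 0.002830 / 2 = 0.001415 mol.
[H2C2O4] = 0.001415 / 0.03957 L = 0.0358 M.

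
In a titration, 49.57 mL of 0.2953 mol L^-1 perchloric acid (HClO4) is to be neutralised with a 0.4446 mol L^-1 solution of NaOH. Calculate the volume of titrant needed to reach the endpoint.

n(HClO4) = 0.2953 mol/L x 0.04957 L = 0.01464 mol.
At equivalence n(NaOH) = n(HClO4) = 0.01464 mol.
V(NaOH) = 0.01464 / 0.4446 = 0.03292 L = 32.9 mL.

32.9 mL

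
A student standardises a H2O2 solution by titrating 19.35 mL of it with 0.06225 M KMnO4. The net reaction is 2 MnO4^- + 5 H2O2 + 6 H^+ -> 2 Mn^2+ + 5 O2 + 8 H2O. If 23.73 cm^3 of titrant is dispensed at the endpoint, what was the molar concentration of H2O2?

0.191 M

n(KMnO4) = 0.06225 x 0.02373 = 0.001477 mol.
From the balanced equation, 2 mol KMnO4 reacts with 5 mol H2O2, so n(H2O2) = 0.001477 x 5/2 = 0.003693 mol.
[H2O2] = 0.003693 / 0.01935 L = 0.191 M.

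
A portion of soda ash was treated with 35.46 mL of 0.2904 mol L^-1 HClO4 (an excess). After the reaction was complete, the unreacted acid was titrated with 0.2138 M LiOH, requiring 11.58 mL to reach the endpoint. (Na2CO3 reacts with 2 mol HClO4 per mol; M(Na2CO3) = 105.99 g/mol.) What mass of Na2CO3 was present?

Total n(HClO4) added = 0.2904 x 0.03546 = 0.01030 mol.
n(LiOH) used = 0.2138 x 0.01158 = 0.002476 mol, which equals the excess n(HClO4).
So n(HClO4) consumed by the sample = 0.01030 - 0.002476 = 0.007822 mol.
n(Na2CO3) = 0.007822 / 2 = 0.003911 mol.
mass = 0.003911 mol x 105.99 g/mol = 0.415 g.

0.415 g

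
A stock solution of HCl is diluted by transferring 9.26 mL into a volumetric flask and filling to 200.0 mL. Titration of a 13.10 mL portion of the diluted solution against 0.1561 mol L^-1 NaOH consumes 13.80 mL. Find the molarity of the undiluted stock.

3.55 M

n(NaOH) = 0.1561 x 0.01380 = 0.002154 mol.
n(HCl) in the aliquot = 0.002154 mol.
[diluted HCl] = 0.002154 / 0.01310 = 0.1644 M.
Dilution factor = 200.0/9.260 = 21.60, so [stock] = 0.1644 x 21.60 = 3.55 M.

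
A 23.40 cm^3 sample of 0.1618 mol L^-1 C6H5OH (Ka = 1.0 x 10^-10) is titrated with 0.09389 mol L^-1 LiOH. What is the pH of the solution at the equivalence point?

11.39

n(C6H5OH) = 0.1618 x 0.02340 = 0.003786 mol; V(LiOH) at equivalence = 0.003786/0.09389 = 0.04033 L.
At equivalence all the acid is converted to C6H5O-; total volume = 0.02340 + 0.04033 = 0.06373 L, so [C6H5O-] = 0.003786/0.06373 = 0.05941 M.
Kb = Kw/Ka = 1.0e-14 / 1.0 x 10^-10 = 0.000100.
[OH^-] = sqrt(Kb x [C6H5O-]) = sqrt(0.000100 x 0.05941) = 0.00244 M.
pOH = 2.61, so pH = 14.00 - 2.61 = 11.39.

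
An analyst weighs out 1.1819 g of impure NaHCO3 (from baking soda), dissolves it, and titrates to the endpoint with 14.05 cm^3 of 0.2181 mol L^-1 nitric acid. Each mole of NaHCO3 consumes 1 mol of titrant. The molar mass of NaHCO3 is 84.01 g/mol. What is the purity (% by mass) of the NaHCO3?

21.8%

n(HNO3) = 0.2181 x 0.01405 = 0.003064 mol.
n(NaHCO3) = 0.003064 / 1 = 0.003064 mol.
mass of NaHCO3 = 0.003064 x 84.01 = 0.2574 g.
% purity = 0.2574 / 1.1819 x 100 = 21.8%.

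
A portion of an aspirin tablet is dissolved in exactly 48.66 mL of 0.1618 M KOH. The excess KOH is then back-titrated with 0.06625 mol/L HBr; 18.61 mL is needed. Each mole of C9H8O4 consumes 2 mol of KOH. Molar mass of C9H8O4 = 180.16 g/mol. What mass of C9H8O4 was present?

0.598 g

Total n(KOH) added = 0.1618 x 0.04866 = 0.007873 mol.
n(HBr) used = 0.06625 x 0.01861 = 0.001233 mol, which equals the excess n(KOH).
So n(KOH) consumed by the sample = 0.007873 - 0.001233 = 0.006640 mol.
n(C9H8O4) = 0.006640 / 2 = 0.003320 mol.
mass = 0.003320 mol x 180.16 g/mol = 0.598 g.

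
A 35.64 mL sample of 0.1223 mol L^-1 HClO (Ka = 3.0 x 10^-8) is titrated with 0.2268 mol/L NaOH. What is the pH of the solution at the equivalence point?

n(HClO) = 0.1223 x 0.03564 = 0.004359 mol; V(NaOH) at equivalence = 0.004359/0.2268 = 0.01922 L.
At equivalence all the acid is converted to ClO-; total volume = 0.03564 + 0.01922 = 0.05486 L, so [ClO-] = 0.004359/0.05486 = 0.07945 M.
Kb = Kw/Ka = 1.0e-14 / 3.0 x 10^-8 = 3.33e-7.
[OH^-] = sqrt(Kb x [ClO-]) = sqrt(3.33e-7 x 0.07945) = 0.000163 M.
pOH = 3.79, so pH = 14.00 - 3.79 = 10.21.

10.21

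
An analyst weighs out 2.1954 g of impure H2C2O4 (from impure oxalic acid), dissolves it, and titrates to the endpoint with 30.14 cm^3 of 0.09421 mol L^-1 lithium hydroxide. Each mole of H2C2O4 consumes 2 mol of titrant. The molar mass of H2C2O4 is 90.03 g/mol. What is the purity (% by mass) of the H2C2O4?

n(LiOH) = 0.09421 x 0.03014 = 0.002839 mol.
n(H2C2O4) = 0.002839 / 2 = 0.001420 mol.
mass of H2C2O4 = 0.001420 x 90.03 = 0.1278 g.
% purity = 0.1278 / 2.1954 x 100 = 5.82%.

5.82%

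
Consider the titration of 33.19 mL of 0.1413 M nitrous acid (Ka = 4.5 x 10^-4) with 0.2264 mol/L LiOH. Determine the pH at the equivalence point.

n(HNO2) = 0.1413 x 0.03319 = 0.004690 mol; V(LiOH) at equivalence = 0.004690/0.2264 = 0.02071 L.
At equivalence all the acid is converted to NO2-; total volume = 0.03319 + 0.02071 = 0.05390 L, so [NO2-] = 0.004690/0.05390 = 0.08700 M.
Kb = Kw/Ka = 1.0e-14 / 4.5 x 10^-4 = 2.22e-11.
[OH^-] = sqrt(Kb x [NO2-]) = sqrt(2.22e-11 x 0.08700) = 1.39e-6 M.
pOH = 5.86, so pH = 14.00 - 5.86 = 8.14.

8.14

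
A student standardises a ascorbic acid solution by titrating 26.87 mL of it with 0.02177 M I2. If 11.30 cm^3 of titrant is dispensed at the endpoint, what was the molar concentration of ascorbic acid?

0.00916 M

n(I2) = 0.02177 x 0.01130 = 0.0002460 mol.
From the balanced equation, 1 mol I2 reacts with 1 mol ascorbic acid, so n(ascorbic acid) = 0.0002460 x 1/1 = 0.0002460 mol.
[ascorbic acid] = 0.0002460 / 0.02687 L = 0.00916 M.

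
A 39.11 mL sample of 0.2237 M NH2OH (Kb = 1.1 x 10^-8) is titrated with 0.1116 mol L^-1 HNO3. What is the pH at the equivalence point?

3.58

n(NH2OH) = 0.2237 x 0.03911 = 0.008749 mol; V(HNO3) at equivalence = 0.008749/0.1116 = 0.07840 L.
At equivalence the base is fully converted to NH3OH+; total volume = 0.1175 L, so [NH3OH+] = 0.008749/0.1175 = 0.07446 M.
Ka(NH3OH+) = Kw/Kb = 1.0e-14 / 1.1 x 10^-8 = 9.09e-7.
[H^+] = sqrt(Ka x [NH3OH+]) = sqrt(9.09e-7 x 0.07446) = 0.000260 M.
pH = -log(0.000260) = 3.58.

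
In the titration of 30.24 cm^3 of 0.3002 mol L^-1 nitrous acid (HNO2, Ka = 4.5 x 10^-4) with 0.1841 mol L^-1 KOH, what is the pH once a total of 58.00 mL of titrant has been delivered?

12.26

n(acid) = 0.3002 x 0.03024 = 0.009078 mol; n(KOH) added = 0.1841 x 0.05800 = 0.01068 mol.
Base is in excess by 0.01068 - 0.009078 = 0.001600 mol in a total volume of 0.08824 L.
[OH^-] = 0.001600/0.08824 = 0.01813 M, so pOH = 1.74 and pH = 14.00 - 1.74 = 12.26.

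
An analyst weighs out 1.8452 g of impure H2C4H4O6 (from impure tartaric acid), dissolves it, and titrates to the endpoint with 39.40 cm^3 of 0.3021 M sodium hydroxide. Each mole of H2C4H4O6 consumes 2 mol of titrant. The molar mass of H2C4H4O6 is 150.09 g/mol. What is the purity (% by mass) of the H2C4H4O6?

n(NaOH) = 0.3021 x 0.03940 = 0.01190 mol.
n(H2C4H4O6) = 0.01190 / 2 = 0.005951 mol.
mass of H2C4H4O6 = 0.005951 x 150.09 = 0.8932 g.
% purity = 0.8932 / 1.8452 x 100 = 48.4%.

48.4%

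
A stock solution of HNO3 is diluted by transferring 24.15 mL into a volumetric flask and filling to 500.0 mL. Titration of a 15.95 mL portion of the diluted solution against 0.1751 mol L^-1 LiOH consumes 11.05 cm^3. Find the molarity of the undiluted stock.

2.51 M

n(LiOH) = 0.1751 x 0.01105 = 0.001935 mol.
n(HNO3) in the aliquot = 0.001935 mol.
[diluted HNO3] = 0.001935 / 0.01595 = 0.1213 M.
Dilution factor = 500.0/24.15 = 20.70, so [stock] = 0.1213 x 20.70 = 2.51 M.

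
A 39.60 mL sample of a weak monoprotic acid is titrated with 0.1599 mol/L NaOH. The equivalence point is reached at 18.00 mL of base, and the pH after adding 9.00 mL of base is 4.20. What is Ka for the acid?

9.00 mL is half of the equivalence volume, so this is the half-equivalence point where [HA] = [A^-].
At half-equivalence pH = pKa, so pKa = 4.20.
Ka = 10^(-4.20) = 6.3 x 10^-5.

6.3 x 10^-5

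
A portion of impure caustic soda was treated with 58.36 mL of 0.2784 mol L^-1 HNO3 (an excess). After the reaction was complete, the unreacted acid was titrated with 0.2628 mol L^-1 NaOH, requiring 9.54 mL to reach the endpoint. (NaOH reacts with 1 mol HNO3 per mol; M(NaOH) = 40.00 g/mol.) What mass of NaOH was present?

0.550 g

Total n(HNO3) added = 0.2784 x 0.05836 = 0.01625 mol.
n(NaOH) used = 0.2628 x 0.009540 = 0.002507 mol, which equals the excess n(HNO3).
So n(HNO3) consumed by the sample = 0.01625 - 0.002507 = 0.01374 mol.
n(NaOH) = 0.01374 / 1 = 0.01374 mol.
mass = 0.01374 mol x 40.00 g/mol = 0.550 g.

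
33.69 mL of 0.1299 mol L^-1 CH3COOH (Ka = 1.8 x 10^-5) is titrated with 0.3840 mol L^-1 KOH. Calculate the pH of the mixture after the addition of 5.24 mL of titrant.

4.67

Initial n(CH3COOH) = 0.1299 x 0.03369 = 0.004376 mol.
n(KOH) added = 0.3840 x 0.005240 = 0.002012 mol, converting that many moles of CH3COOH to CH3COO-.
Remaining n(CH3COOH) = 0.002364 mol; n(CH3COO-) = 0.002012 mol.
By Henderson-Hasselbalch, pH = pKa + log([A^-]/[HA]) = 4.74 + log(0.002012/0.002364) = 4.74 + (-0.07) = 4.67.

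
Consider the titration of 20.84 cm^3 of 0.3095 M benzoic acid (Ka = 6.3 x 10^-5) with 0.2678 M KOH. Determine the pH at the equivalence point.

n(C6H5COOH) = 0.3095 x 0.02084 = 0.006450 mol; V(KOH) at equivalence = 0.006450/0.2678 = 0.02409 L.
At equivalence all the acid is converted to C6H5COO-; total volume = 0.02084 + 0.02409 = 0.04493 L, so [C6H5COO-] = 0.006450/0.04493 = 0.1436 M.
Kb = Kw/Ka = 1.0e-14 / 6.3 x 10^-5 = 1.59e-10.
[OH^-] = sqrt(Kb x [C6H5COO-]) = sqrt(1.59e-10 x 0.1436) = 4.77e-6 M.
pOH = 5.32, so pH = 14.00 - 5.32 = 8.68.

8.68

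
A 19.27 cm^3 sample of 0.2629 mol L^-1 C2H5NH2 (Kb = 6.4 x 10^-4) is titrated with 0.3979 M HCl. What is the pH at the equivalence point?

n(C2H5NH2) = 0.2629 x 0.01927 = 0.005066 mol; V(HCl) at equivalence = 0.005066/0.3979 = 0.01273 L.
At equivalence the base is fully converted to C2H5NH3+; total volume = 0.03200 L, so [C2H5NH3+] = 0.005066/0.03200 = 0.1583 M.
Ka(C2H5NH3+) = Kw/Kb = 1.0e-14 / 6.4 x 10^-4 = 1.56e-11.
[H^+] = sqrt(Ka x [C2H5NH3+]) = sqrt(1.56e-11 x 0.1583) = 1.57e-6 M.
pH = -log(1.57e-6) = 5.80.

5.80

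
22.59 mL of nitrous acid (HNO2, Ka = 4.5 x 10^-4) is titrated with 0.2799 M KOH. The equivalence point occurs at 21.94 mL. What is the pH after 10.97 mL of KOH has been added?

3.35

10.97 mL is exactly half the equivalence volume (21.94/2), i.e. the half-equivalence point.
There, n(HA) = n(A^-), so pH = pKa = -log(4.5 x 10^-4) = 3.35.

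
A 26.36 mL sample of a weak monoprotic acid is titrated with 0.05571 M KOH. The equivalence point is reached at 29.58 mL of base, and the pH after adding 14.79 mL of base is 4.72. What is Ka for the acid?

1.9 x 10^-5

14.79 mL is half of the equivalence volume, so this is the half-equivalence point where [HA] = [A^-].
At half-equivalence pH = pKa, so pKa = 4.72.
Ka = 10^(-4.72) = 1.9 x 10^-5.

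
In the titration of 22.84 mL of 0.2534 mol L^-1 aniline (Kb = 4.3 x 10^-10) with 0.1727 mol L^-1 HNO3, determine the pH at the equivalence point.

2.81

n(C6H5NH2) = 0.2534 x 0.02284 = 0.005788 mol; V(HNO3) at equivalence = 0.005788/0.1727 = 0.03351 L.
At equivalence the base is fully converted to C6H5NH3+; total volume = 0.05635 L, so [C6H5NH3+] = 0.005788/0.05635 = 0.1027 M.
Ka(C6H5NH3+) = Kw/Kb = 1.0e-14 / 4.3 x 10^-10 = 2.33e-5.
[H^+] = sqrt(Ka x [C6H5NH3+]) = sqrt(2.33e-5 x 0.1027) = 0.00155 M.
pH = -log(0.00155) = 2.81.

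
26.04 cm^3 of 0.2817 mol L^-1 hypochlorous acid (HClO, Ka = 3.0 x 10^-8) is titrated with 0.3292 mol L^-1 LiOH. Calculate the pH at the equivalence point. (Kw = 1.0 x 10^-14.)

10.35

n(HClO) = 0.2817 x 0.02604 = 0.007335 mol; V(LiOH) at equivalence = 0.007335/0.3292 = 0.02228 L.
At equivalence all the acid is converted to ClO-; total volume = 0.02604 + 0.02228 = 0.04832 L, so [ClO-] = 0.007335/0.04832 = 0.1518 M.
Kb = Kw/Ka = 1.0e-14 / 3.0 x 10^-8 = 3.33e-7.
[OH^-] = sqrt(Kb x [ClO-]) = sqrt(3.33e-7 x 0.1518) = 0.000225 M.
pOH = 3.65, so pH = 14.00 - 3.65 = 10.35.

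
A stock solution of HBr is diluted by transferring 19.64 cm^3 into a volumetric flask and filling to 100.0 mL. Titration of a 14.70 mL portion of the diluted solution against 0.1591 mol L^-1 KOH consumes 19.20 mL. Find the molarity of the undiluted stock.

n(KOH) = 0.1591 x 0.01920 = 0.003055 mol.
n(HBr) in the aliquot = 0.003055 mol.
[diluted HBr] = 0.003055 / 0.01470 = 0.2078 M.
Dilution factor = 100.0/19.64 = 5.092, so [stock] = 0.2078 x 5.092 = 1.06 M.

1.06 M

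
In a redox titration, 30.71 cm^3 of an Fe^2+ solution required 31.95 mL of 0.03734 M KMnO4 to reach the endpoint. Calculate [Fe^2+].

0.194 M

n(KMnO4) = 0.03734 x 0.03195 = 0.001193 mol.
From the balanced equation, 1 mol KMnO4 reacts with 5 mol Fe^2+, so n(Fe^2+) = 0.001193 x 5/1 = 0.005965 mol.
[Fe^2+] = 0.005965 / 0.03071 L = 0.194 M.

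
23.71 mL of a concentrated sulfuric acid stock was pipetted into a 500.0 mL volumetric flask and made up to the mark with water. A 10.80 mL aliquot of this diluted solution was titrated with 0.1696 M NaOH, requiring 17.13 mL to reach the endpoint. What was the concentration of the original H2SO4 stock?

2.84 M

n(NaOH) = 0.1696 x 0.01713 = 0.002905 mol.
n(H2SO4) in the aliquot = 0.002905 x 1/2 = 0.001453 mol.
[diluted H2SO4] = 0.001453 / 0.01080 = 0.1345 M.
Dilution factor = 500.0/23.71 = 21.09, so [stock] = 0.1345 x 21.09 = 2.84 M.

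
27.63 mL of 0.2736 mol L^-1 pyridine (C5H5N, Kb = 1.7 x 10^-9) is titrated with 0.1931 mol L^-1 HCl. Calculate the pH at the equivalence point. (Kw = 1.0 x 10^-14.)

n(C5H5N) = 0.2736 x 0.02763 = 0.007560 mol; V(HCl) at equivalence = 0.007560/0.1931 = 0.03915 L.
At equivalence the base is fully converted to C5H5NH+; total volume = 0.06678 L, so [C5H5NH+] = 0.007560/0.06678 = 0.1132 M.
Ka(C5H5NH+) = Kw/Kb = 1.0e-14 / 1.7 x 10^-9 = 5.88e-6.
[H^+] = sqrt(Ka x [C5H5NH+]) = sqrt(5.88e-6 x 0.1132) = 0.000816 M.
pH = -log(0.000816) = 3.09.

3.09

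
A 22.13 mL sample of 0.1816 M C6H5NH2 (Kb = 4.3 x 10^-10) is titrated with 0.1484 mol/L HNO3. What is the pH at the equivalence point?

n(C6H5NH2) = 0.1816 x 0.02213 = 0.004019 mol; V(HNO3) at equivalence = 0.004019/0.1484 = 0.02708 L.
At equivalence the base is fully converted to C6H5NH3+; total volume = 0.04921 L, so [C6H5NH3+] = 0.004019/0.04921 = 0.08166 M.
Ka(C6H5NH3+) = Kw/Kb = 1.0e-14 / 4.3 x 10^-10 = 2.33e-5.
[H^+] = sqrt(Ka x [C6H5NH3+]) = sqrt(2.33e-5 x 0.08166) = 0.00138 M.
pH = -log(0.00138) = 2.86.

2.86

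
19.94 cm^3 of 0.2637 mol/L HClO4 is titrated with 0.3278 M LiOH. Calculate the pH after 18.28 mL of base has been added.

n(acid) = 0.2637 x 0.01994 = 0.005258 mol; n(LiOH) added = 0.3278 x 0.01828 = 0.005992 mol.
Base is in excess by 0.005992 - 0.005258 = 0.0007340 mol in a total volume of 0.03822 L.
[OH^-] = 0.0007340/0.03822 = 0.01920 M, so pOH = 1.72 and pH = 14.00 - 1.72 = 12.28.

12.28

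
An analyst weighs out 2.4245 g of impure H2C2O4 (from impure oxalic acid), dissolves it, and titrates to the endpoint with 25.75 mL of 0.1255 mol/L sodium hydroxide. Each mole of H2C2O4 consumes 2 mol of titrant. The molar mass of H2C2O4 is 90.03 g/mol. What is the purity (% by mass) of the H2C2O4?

6.00%

n(NaOH) = 0.1255 x 0.02575 = 0.003232 mol.
n(H2C2O4) = 0.003232 / 2 = 0.001616 mol.
mass of H2C2O4 = 0.001616 x 90.03 = 0.1455 g.
% purity = 0.1455 / 2.4245 x 100 = 6.00%.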